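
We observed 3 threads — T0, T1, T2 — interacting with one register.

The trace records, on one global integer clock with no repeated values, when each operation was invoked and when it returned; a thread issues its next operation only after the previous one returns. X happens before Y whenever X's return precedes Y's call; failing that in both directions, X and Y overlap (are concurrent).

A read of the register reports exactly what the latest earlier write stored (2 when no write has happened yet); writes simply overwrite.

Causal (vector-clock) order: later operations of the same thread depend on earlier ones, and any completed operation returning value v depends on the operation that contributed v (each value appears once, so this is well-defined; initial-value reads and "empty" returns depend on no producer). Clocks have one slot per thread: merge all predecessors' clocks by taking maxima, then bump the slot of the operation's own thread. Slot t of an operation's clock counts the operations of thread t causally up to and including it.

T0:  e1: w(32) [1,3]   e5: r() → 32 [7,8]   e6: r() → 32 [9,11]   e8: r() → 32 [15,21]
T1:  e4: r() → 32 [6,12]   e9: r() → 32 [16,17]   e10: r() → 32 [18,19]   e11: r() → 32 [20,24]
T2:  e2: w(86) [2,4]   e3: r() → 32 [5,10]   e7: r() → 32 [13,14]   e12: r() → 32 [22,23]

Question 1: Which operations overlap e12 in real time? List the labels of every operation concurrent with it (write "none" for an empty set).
e12 spans [22,23]: anything still running between times 22 and 23 counts as concurrent
e1 [1,3]: before
e2 [2,4]: before
e3 [5,10]: before
e4 [6,12]: before
e5 [7,8]: before
e6 [9,11]: before
e7 [13,14]: before
e8 [15,21]: before
e9 [16,17]: before
e10 [18,19]: before
e11 [20,24]: concurrent

e11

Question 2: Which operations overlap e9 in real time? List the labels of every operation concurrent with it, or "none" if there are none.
overlap test against e9 [16,17]: concurrent iff the interval meets 16..17
e1 [1,3]: before
e2 [2,4]: before
e3 [5,10]: before
e4 [6,12]: before
e5 [7,8]: before
e6 [9,11]: before
e7 [13,14]: before
e8 [15,21]: concurrent
e10 [18,19]: after
e11 [20,24]: after
e12 [22,23]: after

e8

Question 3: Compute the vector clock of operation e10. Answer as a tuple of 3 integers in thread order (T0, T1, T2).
VC(e2, invoked at 2): no causal predecessors; +1 on T2 → (0, 0, 1)
VC(e1, invoked at 1): no causal predecessors; +1 on T0 → (1, 0, 0)
e4, invoked 6, takes VC(e1)=(1, 0, 0) under max, adds 1 for T1 → (1, 1, 0)
e5, invoked 7, takes VC(e1)=(1, 0, 0) under max, adds 1 for T0 → (2, 0, 0)
e3, invoked 5, takes VC(e1)=(1, 0, 0), VC(e2)=(0, 0, 1) under max, adds 1 for T2 → (1, 0, 2)
e9, invoked 16, takes VC(e1)=(1, 0, 0), VC(e4)=(1, 1, 0) under max, adds 1 for T1 → (1, 2, 0)
e6, invoked 9, takes VC(e1)=(1, 0, 0), VC(e5)=(2, 0, 0) under max, adds 1 for T0 → (3, 0, 0)
e7, invoked 13, takes VC(e1)=(1, 0, 0), VC(e3)=(1, 0, 2) under max, adds 1 for T2 → (1, 0, 3)
e10, invoked 18, takes VC(e1)=(1, 0, 0), VC(e9)=(1, 2, 0) under max, adds 1 for T1 → (1, 3, 0)
e8, invoked 15, takes VC(e1)=(1, 0, 0), VC(e6)=(3, 0, 0) under max, adds 1 for T0 → (4, 0, 0)
e12, invoked 22, takes VC(e1)=(1, 0, 0), VC(e7)=(1, 0, 3) under max, adds 1 for T2 → (1, 0, 4)
e11, invoked 20, takes VC(e1)=(1, 0, 0), VC(e10)=(1, 3, 0) under max, adds 1 for T1 → (1, 4, 0)
target: VC(e10) = (1, 3, 0)

(1, 3, 0)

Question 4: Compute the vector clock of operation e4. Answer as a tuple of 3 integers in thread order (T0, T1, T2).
root op e2, invoked 2: fresh clock plus T2's own tick → (0, 0, 1)
root op e1, invoked 1: fresh clock plus T0's own tick → (1, 0, 0)
e4 (invocation 6): componentwise max over VC(e1)=(1, 0, 0), +1 at T1, giving (1, 1, 0)
e5 (invocation 7): componentwise max over VC(e1)=(1, 0, 0), +1 at T0, giving (2, 0, 0)
e3 (invocation 5): componentwise max over VC(e1)=(1, 0, 0), VC(e2)=(0, 0, 1), +1 at T2, giving (1, 0, 2)
e9 (invocation 16): componentwise max over VC(e1)=(1, 0, 0), VC(e4)=(1, 1, 0), +1 at T1, giving (1, 2, 0)
e6 (invocation 9): componentwise max over VC(e1)=(1, 0, 0), VC(e5)=(2, 0, 0), +1 at T0, giving (3, 0, 0)
e7 (invocation 13): componentwise max over VC(e1)=(1, 0, 0), VC(e3)=(1, 0, 2), +1 at T2, giving (1, 0, 3)
e10 (invocation 18): componentwise max over VC(e1)=(1, 0, 0), VC(e9)=(1, 2, 0), +1 at T1, giving (1, 3, 0)
e8 (invocation 15): componentwise max over VC(e1)=(1, 0, 0), VC(e6)=(3, 0, 0), +1 at T0, giving (4, 0, 0)
e12 (invocation 22): componentwise max over VC(e1)=(1, 0, 0), VC(e7)=(1, 0, 3), +1 at T2, giving (1, 0, 4)
e11 (invocation 20): componentwise max over VC(e1)=(1, 0, 0), VC(e10)=(1, 3, 0), +1 at T1, giving (1, 4, 0)
target: VC(e4) = (1, 1, 0)

(1, 1, 0)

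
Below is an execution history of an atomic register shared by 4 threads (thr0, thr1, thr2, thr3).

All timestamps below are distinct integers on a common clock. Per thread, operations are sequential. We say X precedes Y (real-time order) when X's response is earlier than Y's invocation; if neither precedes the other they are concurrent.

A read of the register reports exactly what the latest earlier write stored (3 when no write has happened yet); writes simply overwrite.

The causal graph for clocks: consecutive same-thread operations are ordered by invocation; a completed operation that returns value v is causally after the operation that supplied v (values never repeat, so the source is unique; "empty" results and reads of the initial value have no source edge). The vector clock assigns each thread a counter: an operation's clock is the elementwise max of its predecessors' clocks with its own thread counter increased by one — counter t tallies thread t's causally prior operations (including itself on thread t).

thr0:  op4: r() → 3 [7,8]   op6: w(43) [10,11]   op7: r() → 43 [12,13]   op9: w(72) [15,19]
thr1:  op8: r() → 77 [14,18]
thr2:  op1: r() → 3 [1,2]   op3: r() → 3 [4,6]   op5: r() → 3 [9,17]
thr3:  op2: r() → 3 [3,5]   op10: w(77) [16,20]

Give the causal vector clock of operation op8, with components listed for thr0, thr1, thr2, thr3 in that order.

VC(op2, invoked at 3): no causal predecessors; +1 on thr3 → (0, 0, 0, 1)
VC(op1, invoked at 1): no causal predecessors; +1 on thr2 → (0, 0, 1, 0)
VC(op4, invoked at 7): no causal predecessors; +1 on thr0 → (1, 0, 0, 0)
VC(op10, invoked at 16): max of VC(op2)=(0, 0, 0, 1), then +1 on thread thr3 → (0, 0, 0, 2)
VC(op3, invoked at 4): max of VC(op1)=(0, 0, 1, 0), then +1 on thread thr2 → (0, 0, 2, 0)
VC(op6, invoked at 10): max of VC(op4)=(1, 0, 0, 0), then +1 on thread thr0 → (2, 0, 0, 0)
VC(op5, invoked at 9): max of VC(op3)=(0, 0, 2, 0), then +1 on thread thr2 → (0, 0, 3, 0)
VC(op8, invoked at 14): max of VC(op10)=(0, 0, 0, 2), then +1 on thread thr1 → (0, 1, 0, 2)
VC(op7, invoked at 12): max of VC(op6)=(2, 0, 0, 0), then +1 on thread thr0 → (3, 0, 0, 0)
VC(op9, invoked at 15): max of VC(op7)=(3, 0, 0, 0), then +1 on thread thr0 → (4, 0, 0, 0)
target: VC(op8) = (0, 1, 0, 2)

(0, 1, 0, 2)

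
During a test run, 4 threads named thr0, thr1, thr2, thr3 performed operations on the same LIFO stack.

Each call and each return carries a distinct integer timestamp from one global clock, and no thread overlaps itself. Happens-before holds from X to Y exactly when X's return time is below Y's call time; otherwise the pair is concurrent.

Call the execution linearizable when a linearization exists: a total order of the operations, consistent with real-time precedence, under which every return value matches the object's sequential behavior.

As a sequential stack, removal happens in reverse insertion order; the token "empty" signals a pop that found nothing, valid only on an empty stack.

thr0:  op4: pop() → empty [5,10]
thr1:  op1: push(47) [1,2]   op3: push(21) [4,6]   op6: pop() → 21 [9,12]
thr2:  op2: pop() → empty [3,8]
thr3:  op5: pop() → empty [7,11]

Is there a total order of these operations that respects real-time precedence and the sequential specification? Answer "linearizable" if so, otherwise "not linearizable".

not linearizable

already the first 10 events (up to op4's response at time 10) admit no linearization; the first 9 still do
all 6 real-time-respecting orders fail — 4 completed LIFO stack operations, no legal replay
every completion of the 2 pending operations (op5, op6) was checked; none linearizes
one such order, op1, op2, op3, op4 (pending dropped), breaks at step 2 where op2 pop() → empty is illegal
one such order, op1, op2, op4, op3 (pending dropped), breaks at step 2 where op2 pop() → empty is illegal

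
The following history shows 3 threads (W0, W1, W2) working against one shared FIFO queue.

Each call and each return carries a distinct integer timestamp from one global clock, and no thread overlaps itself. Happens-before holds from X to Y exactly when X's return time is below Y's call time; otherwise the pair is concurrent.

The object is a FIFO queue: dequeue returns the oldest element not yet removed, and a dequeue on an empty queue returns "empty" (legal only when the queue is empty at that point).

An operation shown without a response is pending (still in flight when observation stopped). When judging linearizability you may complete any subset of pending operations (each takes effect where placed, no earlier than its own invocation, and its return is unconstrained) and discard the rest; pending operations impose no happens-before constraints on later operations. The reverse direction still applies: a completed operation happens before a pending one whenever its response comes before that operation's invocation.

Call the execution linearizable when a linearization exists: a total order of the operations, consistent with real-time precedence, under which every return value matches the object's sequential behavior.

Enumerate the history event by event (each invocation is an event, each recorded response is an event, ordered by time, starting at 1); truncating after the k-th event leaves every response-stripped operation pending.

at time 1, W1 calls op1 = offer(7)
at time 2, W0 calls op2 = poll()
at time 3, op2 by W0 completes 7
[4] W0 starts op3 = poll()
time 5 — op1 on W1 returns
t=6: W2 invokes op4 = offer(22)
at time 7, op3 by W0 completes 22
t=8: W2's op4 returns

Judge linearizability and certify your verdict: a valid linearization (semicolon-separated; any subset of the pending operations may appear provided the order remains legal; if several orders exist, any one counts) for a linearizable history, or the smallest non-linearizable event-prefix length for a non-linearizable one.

step 1: op1 offer(7) — queue <7>
step 2: op2 poll() → 7 — queue <>
step 3: op4 offer(22) — queue <22>
step 4: op3 poll() → 22 — queue <>

linearizable — witness: op1; op2; op4; op3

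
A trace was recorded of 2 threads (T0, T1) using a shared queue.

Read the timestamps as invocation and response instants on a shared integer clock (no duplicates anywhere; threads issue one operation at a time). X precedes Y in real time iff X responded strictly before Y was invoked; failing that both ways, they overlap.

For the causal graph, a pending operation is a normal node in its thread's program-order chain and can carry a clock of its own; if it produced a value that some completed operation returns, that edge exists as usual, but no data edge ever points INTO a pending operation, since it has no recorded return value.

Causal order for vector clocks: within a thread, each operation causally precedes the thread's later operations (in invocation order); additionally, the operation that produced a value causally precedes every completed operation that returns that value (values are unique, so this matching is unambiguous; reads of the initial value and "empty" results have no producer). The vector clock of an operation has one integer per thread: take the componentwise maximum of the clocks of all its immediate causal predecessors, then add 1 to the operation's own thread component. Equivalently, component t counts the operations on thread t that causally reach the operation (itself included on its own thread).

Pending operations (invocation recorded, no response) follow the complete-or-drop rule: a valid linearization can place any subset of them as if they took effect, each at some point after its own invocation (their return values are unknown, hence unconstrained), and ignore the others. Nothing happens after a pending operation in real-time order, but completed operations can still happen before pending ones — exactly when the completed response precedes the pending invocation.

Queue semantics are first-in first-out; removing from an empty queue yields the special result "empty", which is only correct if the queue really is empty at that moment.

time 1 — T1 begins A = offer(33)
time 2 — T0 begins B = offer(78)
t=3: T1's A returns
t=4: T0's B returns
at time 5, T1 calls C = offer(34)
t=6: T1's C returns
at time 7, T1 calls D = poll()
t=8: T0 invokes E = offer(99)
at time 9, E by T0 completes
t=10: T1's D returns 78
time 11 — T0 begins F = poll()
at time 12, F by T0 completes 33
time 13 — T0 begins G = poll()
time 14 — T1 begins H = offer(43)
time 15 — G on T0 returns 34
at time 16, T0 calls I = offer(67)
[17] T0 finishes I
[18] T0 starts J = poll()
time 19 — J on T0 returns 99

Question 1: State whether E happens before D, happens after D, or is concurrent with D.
Answer: concurrent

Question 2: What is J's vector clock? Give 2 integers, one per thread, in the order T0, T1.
Answer: (6, 2)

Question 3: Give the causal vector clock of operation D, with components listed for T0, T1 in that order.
Answer: (1, 3)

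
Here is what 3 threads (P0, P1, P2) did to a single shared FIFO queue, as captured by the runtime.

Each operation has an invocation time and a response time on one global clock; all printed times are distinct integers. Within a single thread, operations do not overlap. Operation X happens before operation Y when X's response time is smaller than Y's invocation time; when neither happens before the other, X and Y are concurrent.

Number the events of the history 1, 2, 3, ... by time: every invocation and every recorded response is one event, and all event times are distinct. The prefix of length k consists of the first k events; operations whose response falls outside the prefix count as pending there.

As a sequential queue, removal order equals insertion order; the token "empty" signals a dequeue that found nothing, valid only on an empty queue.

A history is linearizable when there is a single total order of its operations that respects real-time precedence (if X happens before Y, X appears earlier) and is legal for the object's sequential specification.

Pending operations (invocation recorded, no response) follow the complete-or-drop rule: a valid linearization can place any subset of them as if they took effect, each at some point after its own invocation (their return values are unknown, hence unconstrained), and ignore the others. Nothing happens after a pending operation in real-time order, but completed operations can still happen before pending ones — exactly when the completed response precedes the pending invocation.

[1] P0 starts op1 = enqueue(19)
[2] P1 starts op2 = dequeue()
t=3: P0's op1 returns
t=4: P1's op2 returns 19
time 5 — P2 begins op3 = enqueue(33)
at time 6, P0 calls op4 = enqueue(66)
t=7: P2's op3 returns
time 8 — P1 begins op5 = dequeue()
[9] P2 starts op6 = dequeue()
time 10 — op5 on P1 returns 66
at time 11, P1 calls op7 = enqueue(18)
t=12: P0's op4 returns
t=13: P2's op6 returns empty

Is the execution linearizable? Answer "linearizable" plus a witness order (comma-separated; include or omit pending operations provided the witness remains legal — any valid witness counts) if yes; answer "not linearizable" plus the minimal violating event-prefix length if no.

already the first 13 events (up to op6's response at time 13) admit no linearization; the first 12 still do
the 6 completed operations admit 16 real-time orders; each fails the FIFO queue replay
including or dropping the 1 pending operation (op7) in any combination fails
one such order, op1, op2, op3, op4, op5, op6 (pending dropped), breaks at step 5 where op5 dequeue() → 66 is illegal
one such order, op1, op2, op3, op4, op6, op5 (pending dropped), breaks at step 5 where op6 dequeue() → empty is illegal

not linearizable — minimal violating prefix: 13 events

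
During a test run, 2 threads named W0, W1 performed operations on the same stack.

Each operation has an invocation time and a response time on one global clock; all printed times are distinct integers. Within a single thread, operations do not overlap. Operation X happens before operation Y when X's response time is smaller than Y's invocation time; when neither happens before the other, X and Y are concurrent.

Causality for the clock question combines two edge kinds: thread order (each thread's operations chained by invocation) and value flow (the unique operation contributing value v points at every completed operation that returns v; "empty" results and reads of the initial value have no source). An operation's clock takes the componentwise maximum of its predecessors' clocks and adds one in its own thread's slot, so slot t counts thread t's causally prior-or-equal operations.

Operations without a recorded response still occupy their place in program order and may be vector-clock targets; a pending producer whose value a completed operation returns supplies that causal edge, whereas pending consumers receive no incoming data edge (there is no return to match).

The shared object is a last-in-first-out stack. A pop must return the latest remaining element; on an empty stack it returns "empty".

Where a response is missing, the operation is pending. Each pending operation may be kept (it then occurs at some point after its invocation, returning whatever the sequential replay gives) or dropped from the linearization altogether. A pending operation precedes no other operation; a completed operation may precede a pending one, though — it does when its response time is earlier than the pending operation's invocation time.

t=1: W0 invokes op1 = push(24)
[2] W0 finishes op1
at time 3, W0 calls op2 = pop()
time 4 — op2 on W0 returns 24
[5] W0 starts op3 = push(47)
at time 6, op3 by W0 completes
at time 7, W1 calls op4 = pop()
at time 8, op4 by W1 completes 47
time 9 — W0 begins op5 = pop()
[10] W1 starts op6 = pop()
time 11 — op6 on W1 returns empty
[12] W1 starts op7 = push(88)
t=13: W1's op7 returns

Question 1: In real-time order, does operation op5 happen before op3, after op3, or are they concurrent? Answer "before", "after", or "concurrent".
Answer: after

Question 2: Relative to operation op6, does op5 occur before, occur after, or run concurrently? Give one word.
Answer: concurrent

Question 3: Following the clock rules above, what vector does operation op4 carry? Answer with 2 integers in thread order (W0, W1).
Answer: (3, 1)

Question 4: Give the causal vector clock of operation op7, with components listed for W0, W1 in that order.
Answer: (3, 3)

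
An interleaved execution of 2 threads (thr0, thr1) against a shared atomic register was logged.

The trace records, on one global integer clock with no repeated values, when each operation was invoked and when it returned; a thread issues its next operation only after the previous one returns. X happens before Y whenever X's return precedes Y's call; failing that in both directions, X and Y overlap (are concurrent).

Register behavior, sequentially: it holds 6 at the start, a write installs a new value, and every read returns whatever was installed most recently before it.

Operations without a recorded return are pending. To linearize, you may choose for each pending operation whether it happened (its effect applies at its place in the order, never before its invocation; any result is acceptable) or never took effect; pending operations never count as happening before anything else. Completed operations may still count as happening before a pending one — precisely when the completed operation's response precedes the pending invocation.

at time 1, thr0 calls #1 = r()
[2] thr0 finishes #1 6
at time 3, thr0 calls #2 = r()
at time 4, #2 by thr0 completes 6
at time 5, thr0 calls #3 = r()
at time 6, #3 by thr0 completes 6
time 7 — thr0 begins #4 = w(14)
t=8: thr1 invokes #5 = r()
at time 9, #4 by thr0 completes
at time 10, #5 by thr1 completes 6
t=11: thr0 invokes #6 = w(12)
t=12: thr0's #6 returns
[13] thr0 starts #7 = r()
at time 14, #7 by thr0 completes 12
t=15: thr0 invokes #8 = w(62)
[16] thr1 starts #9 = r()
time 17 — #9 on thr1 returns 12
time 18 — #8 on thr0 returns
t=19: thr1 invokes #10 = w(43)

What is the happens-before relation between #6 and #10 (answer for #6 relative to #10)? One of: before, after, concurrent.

#6 spans [11,12], #10 spans [19,…)
resp(#6)=12 < inv(#10)=19

before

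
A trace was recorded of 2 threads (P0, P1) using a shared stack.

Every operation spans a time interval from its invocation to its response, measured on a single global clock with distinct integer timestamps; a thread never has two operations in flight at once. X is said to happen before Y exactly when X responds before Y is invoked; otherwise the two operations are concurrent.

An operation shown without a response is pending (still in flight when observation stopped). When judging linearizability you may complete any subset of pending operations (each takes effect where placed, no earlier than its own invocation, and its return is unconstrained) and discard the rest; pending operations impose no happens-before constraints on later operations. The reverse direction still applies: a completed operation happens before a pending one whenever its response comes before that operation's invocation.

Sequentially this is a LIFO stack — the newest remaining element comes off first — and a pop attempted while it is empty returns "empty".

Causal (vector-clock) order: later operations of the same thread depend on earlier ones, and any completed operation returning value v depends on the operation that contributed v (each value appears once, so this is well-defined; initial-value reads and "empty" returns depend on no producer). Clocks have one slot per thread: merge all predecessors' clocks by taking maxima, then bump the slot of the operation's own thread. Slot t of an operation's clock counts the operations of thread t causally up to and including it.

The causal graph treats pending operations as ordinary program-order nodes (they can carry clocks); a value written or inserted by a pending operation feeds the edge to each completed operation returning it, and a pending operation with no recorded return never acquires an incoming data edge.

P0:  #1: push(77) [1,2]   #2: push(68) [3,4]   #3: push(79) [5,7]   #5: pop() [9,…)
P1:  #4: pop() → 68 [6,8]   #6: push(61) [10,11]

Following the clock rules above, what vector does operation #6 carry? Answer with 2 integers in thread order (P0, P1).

(2, 2)

#1 (invocation 1): nothing precedes it; P0's component alone gives (1, 0)
invoked at 3, #2 merges VC(#1)=(1, 0) and bumps P0's slot → (2, 0)
invoked at 6, #4 merges VC(#2)=(2, 0) and bumps P1's slot → (2, 1)
invoked at 5, #3 merges VC(#2)=(2, 0) and bumps P0's slot → (3, 0)
invoked at 10, #6 merges VC(#4)=(2, 1) and bumps P1's slot → (2, 2)
invoked at 9, #5 merges VC(#3)=(3, 0) and bumps P0's slot → (4, 0)
target: VC(#6) = (2, 2)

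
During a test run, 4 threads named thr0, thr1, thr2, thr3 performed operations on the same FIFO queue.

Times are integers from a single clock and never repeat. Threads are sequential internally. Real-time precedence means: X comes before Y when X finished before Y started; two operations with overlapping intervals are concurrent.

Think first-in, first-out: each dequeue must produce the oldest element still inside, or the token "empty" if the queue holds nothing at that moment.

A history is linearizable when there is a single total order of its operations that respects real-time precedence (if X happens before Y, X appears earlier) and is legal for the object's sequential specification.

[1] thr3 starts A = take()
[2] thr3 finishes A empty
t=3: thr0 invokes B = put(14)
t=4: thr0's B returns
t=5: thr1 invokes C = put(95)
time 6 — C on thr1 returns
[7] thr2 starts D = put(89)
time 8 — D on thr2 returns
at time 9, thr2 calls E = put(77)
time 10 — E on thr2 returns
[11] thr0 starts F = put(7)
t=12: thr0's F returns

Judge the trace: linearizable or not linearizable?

a witness: A, B, C, D, E, F
after step 1 (A take() → empty): queue <>
after step 2 (B put(14)): queue <14>
after step 3 (C put(95)): queue <14,95>
after step 4 (D put(89)): queue <14,95,89>
after step 5 (E put(77)): queue <14,95,89,77>
after step 6 (F put(7)): queue <14,95,89,77,7>

linearizable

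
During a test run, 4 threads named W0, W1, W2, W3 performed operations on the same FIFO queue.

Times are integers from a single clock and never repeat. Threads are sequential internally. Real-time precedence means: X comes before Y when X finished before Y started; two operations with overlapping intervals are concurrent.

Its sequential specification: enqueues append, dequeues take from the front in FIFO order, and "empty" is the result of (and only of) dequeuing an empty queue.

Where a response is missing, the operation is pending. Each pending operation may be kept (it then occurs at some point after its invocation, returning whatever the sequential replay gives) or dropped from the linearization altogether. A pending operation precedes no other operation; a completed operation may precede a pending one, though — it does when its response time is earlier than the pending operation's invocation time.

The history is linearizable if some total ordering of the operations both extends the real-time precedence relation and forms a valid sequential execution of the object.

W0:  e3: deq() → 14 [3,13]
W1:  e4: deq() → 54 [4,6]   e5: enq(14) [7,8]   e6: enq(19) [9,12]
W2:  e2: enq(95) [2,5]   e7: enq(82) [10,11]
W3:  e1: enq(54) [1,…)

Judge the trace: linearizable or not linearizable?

not linearizable

cut after 12 events: linearizable; cut after 13 events (e3 responds, time 13): not linearizable
24 orders of the 6 completed FIFO queue ops respect real time; none is legal
no escape via the 1 pending operation (e1): every completion choice fails
one such order, e2, e3, e4, e5, e6, e7 (pending dropped), breaks at step 2 where e3 deq() → 14 is illegal
one such order, e2, e3, e4, e5, e7, e6 (pending dropped), breaks at step 2 where e3 deq() → 14 is illegal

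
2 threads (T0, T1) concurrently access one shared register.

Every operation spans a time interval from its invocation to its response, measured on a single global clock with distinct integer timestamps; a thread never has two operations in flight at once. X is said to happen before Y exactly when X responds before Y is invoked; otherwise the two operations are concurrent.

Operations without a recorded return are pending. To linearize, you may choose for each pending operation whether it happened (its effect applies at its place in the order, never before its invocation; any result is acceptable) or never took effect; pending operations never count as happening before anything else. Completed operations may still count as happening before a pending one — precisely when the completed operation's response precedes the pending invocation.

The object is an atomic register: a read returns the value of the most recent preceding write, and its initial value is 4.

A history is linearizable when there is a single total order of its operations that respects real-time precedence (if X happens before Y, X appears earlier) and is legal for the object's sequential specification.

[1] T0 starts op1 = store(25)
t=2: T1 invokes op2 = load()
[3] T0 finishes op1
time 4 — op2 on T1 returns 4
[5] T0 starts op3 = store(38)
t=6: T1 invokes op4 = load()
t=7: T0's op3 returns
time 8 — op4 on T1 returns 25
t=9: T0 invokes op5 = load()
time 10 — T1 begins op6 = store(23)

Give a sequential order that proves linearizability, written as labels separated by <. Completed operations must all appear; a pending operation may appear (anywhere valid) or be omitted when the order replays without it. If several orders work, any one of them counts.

op2 < op1 < op4 < op3

after step 1 (op2 load() → 4): value 4
after step 2 (op1 store(25)): value 25
after step 3 (op4 load() → 25): value 25
after step 4 (op3 store(38)): value 38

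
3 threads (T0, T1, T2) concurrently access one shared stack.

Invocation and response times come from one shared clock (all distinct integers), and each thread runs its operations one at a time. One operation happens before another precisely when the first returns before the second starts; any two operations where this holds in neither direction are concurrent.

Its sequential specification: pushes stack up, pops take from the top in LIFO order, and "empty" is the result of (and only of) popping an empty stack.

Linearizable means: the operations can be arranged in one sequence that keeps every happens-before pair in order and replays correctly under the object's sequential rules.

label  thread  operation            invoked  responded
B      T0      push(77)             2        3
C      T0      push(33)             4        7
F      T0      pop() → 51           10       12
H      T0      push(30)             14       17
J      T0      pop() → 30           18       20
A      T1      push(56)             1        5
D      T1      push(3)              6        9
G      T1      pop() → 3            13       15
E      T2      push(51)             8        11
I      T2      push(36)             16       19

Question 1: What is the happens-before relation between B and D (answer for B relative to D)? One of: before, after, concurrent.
Answer: before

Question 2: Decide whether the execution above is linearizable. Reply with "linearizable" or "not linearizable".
a witness: A, B, C, D, E, F, G, H, J, I
after step 1 (A push(56)): stack <56>
after step 2 (B push(77)): stack <56,77>
after step 3 (C push(33)): stack <56,77,33>
after step 4 (D push(3)): stack <56,77,33,3>
after step 5 (E push(51)): stack <56,77,33,3,51>
after step 6 (F pop() → 51): stack <56,77,33,3>
after step 7 (G pop() → 3): stack <56,77,33>
after step 8 (H push(30)): stack <56,77,33,30>
after step 9 (J pop() → 30): stack <56,77,33>
after step 10 (I push(36)): stack <56,77,33,36>

linearizable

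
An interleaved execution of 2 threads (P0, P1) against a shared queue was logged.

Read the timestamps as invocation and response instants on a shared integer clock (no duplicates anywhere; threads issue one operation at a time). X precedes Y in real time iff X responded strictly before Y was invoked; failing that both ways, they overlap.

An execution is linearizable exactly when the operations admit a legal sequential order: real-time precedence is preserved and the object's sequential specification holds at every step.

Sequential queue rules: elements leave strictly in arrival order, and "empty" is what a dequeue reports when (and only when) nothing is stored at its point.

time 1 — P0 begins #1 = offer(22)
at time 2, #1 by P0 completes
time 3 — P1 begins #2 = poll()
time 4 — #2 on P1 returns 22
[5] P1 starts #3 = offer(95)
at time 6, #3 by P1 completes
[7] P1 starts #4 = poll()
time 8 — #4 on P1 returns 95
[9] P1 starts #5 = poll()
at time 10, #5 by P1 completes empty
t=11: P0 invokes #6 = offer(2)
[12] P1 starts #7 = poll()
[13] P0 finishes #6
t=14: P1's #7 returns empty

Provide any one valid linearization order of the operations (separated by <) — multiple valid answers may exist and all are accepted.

#1 < #2 < #3 < #4 < #5 < #7 < #6

step 1: #1 offer(22) — queue <22>
step 2: #2 poll() → 22 — queue <>
step 3: #3 offer(95) — queue <95>
step 4: #4 poll() → 95 — queue <>
step 5: #5 poll() → empty — queue <>
step 6: #7 poll() → empty — queue <>
step 7: #6 offer(2) — queue <2>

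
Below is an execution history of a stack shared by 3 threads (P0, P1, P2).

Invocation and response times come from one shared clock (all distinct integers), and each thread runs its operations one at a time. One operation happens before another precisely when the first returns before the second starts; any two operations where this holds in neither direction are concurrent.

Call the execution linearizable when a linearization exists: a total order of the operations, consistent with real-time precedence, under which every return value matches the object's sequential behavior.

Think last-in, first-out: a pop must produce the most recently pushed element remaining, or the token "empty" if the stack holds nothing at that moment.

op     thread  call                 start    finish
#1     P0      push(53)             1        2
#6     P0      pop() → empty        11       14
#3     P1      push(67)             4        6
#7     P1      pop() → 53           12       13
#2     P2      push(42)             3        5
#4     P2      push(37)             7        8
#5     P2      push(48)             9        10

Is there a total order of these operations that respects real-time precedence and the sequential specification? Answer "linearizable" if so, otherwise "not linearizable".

cut after 12 events: linearizable; cut after 13 events (#7 responds, time 13): not linearizable
real-time-consistent orders of the 6 completed operations: 2 — all fail the stack replay
every completion of the 1 pending operation (#6) was checked; none linearizes
take #1, #2, #3, #4, #5, #7 (pending dropped): step 6 already fails, because #7 pop() → 53 cannot occur there
take #1, #3, #2, #4, #5, #7 (pending dropped): step 6 already fails, because #7 pop() → 53 cannot occur there

not linearizable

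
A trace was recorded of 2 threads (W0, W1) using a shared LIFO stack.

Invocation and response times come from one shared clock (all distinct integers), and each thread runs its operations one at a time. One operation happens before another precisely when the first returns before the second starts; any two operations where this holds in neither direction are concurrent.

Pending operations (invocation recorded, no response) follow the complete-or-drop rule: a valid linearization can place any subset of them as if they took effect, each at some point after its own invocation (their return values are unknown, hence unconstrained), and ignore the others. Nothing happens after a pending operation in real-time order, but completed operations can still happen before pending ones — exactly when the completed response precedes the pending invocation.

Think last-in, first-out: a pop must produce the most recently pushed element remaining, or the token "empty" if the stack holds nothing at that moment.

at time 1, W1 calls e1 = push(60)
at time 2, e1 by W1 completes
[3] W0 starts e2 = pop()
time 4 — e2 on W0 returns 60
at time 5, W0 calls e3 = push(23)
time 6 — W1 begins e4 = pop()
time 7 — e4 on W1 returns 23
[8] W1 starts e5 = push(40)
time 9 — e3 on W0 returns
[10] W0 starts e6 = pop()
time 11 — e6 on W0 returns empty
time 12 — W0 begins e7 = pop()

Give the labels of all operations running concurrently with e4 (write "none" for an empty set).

e3

concurrent with e4 ([6,7]): every op whose interval crosses 6..7
e1 [1,2]: before
e2 [3,4]: before
e3 [5,9]: concurrent
e5 [8,…): after
e6 [10,11]: after
e7 [12,…): after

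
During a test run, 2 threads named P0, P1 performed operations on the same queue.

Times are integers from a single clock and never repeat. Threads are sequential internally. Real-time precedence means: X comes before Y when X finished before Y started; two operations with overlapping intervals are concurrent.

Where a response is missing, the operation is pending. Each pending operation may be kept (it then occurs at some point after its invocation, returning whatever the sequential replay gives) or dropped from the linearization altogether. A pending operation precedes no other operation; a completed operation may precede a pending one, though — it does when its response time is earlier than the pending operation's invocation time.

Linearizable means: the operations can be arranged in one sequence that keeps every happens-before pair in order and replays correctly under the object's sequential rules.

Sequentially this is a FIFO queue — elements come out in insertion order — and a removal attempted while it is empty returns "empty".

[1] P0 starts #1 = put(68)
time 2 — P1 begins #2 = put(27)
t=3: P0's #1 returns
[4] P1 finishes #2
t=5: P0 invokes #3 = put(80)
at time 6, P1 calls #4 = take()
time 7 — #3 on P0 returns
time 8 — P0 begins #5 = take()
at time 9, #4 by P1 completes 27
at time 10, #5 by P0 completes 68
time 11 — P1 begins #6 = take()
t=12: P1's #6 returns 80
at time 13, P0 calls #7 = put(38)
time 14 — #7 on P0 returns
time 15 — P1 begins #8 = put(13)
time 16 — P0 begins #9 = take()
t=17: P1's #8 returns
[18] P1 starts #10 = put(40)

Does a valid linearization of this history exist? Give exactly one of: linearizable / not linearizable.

witness order: #1, #2, #3, #5, #4, #6, #7, #8
after step 1 (#1 put(68)): queue <68>
after step 2 (#2 put(27)): queue <68,27>
after step 3 (#3 put(80)): queue <68,27,80>
after step 4 (#5 take() → 68): queue <27,80>
after step 5 (#4 take() → 27): queue <80>
after step 6 (#6 take() → 80): queue <>
after step 7 (#7 put(38)): queue <38>
after step 8 (#8 put(13)): queue <38,13>

linearizable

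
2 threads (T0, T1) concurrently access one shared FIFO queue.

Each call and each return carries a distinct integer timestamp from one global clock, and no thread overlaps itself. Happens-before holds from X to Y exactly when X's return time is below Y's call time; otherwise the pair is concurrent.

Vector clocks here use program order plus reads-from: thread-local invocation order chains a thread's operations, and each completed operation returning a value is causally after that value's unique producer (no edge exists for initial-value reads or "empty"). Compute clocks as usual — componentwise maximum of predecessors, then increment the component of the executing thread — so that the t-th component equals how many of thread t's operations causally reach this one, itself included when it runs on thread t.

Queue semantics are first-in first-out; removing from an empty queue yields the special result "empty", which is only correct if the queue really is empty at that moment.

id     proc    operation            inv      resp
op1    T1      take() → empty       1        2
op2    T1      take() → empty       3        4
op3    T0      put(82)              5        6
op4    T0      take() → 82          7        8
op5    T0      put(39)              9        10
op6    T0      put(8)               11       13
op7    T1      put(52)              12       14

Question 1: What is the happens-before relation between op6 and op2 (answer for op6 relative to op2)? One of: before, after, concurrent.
after

op6 spans [11,13], op2 spans [3,4]
resp(op2)=4 < inv(op6)=11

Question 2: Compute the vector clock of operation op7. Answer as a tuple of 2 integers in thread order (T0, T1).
(0, 3)

VC(op1, invoked at 1): no causal predecessors; +1 on T1 → (0, 1)
VC(op3, invoked at 5): no causal predecessors; +1 on T0 → (1, 0)
op2, invoked 3, takes VC(op1)=(0, 1) under max, adds 1 for T1 → (0, 2)
op4, invoked 7, takes VC(op3)=(1, 0) under max, adds 1 for T0 → (2, 0)
op7, invoked 12, takes VC(op2)=(0, 2) under max, adds 1 for T1 → (0, 3)
op5, invoked 9, takes VC(op4)=(2, 0) under max, adds 1 for T0 → (3, 0)
op6, invoked 11, takes VC(op5)=(3, 0) under max, adds 1 for T0 → (4, 0)
target: VC(op7) = (0, 3)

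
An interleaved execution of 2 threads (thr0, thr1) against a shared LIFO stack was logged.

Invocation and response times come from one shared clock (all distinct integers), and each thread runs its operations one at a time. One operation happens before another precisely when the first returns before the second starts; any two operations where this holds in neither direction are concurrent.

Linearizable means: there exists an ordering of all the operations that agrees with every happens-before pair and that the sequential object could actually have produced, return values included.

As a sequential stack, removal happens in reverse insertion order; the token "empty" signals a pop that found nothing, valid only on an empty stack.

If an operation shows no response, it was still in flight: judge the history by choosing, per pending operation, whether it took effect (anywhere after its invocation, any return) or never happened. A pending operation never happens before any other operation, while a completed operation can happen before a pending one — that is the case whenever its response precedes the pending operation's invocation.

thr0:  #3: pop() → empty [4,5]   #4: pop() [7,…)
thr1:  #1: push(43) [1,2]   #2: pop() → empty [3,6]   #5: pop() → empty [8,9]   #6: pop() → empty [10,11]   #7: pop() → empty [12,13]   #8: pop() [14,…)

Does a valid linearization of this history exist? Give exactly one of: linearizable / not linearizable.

prefix check: 1..5 passes, 1..6 fails once #2's time-6 response joins
every one of the 2 real-time-consistent orders over 3 completed LIFO stack ops fails the sequential spec
for example #1, #2, #3 fails at step 2: #2 pop() → empty is not legal there
for example #1, #3, #2 fails at step 2: #3 pop() → empty is not legal there

not linearizable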